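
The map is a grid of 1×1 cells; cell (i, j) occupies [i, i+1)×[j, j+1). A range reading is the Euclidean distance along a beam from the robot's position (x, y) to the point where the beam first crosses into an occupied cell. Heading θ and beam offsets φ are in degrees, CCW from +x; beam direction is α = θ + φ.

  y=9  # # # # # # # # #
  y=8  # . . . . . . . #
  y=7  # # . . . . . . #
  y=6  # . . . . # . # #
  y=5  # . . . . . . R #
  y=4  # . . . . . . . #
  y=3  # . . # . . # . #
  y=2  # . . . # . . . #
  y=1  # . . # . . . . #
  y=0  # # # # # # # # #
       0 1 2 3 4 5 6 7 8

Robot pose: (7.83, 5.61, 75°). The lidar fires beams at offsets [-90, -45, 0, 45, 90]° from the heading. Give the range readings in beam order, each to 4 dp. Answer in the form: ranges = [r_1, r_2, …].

ranges = [0.1760, 0.1963, 0.4038, 0.4503, 1.8946]

beam 1: φ=-90°, α=345°
  d=(0.9659,-0.2588)  start (7,5)  tX=0.1760 tY=2.3569  stride 1/|dx|=1.0353 1/|dy|=3.8637
    cross x-line → (8,5), t=0.1760 (wall)
  → r_1 = 0.1760
beam 2: φ=-45°, α=30°
  d=(0.8660,0.5000)  start (7,5)  tX=0.1963 tY=0.7800  stride 1/|dx|=1.1547 1/|dy|=2.0000
    cross x-line → (8,5), t=0.1963 (wall)
  → r_2 = 0.1963
beam 3: φ=0°, α=75°
  d=(0.2588,0.9659)  start (7,5)  tX=0.6568 tY=0.4038  stride 1/|dx|=3.8637 1/|dy|=1.0353
    cross y-line → (7,6), t=0.4038 (wall)
  → r_3 = 0.4038
beam 4: φ=45°, α=120°
  d=(-0.5000,0.8660)  start (7,5)  tX=1.6600 tY=0.4503  stride 1/|dx|=2.0000 1/|dy|=1.1547
    cross y-line → (7,6), t=0.4503 (wall)
  → r_4 = 0.4503
beam 5: φ=90°, α=165°
  d=(-0.9659,0.2588)  start (7,5)  tX=0.8593 tY=1.5068  stride 1/|dx|=1.0353 1/|dy|=3.8637
    cross x-line → (6,5), t=0.8593
    cross y-line → (6,6), t=1.5068
    cross x-line → (5,6), t=1.8946 (wall)
  → r_5 = 1.8946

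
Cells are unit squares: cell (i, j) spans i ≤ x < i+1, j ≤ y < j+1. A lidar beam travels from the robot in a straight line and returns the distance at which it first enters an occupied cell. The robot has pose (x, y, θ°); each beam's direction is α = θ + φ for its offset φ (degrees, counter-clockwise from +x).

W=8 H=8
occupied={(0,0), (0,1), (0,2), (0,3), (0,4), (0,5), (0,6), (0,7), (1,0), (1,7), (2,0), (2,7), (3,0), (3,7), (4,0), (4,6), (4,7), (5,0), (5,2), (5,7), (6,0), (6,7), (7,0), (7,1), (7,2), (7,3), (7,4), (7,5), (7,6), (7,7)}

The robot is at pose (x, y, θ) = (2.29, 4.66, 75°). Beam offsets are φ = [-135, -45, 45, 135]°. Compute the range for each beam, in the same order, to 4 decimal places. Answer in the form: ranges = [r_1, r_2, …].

ranges = [4.2262, 2.6800, 2.5800, 1.4896]

beam 1: φ=-135°, α=300°
  dir = (cos 300°, sin 300°) = (0.5000, -0.8660); from cell (2,4)
  next x-line at t=1.4200, next y-line at t=0.7621; Δt_x=2.0000, Δt_y=1.1547
    y: enter (2,3) at t=0.7621
    x: enter (3,3) at t=1.4200
    y: enter (3,2) at t=1.9168
    y: enter (3,1) at t=3.0715
    x: enter (4,1) at t=3.4200
    y: enter (4,0) at t=4.2262 ← occupied
  → r_1 = 4.2262
beam 2: φ=-45°, α=30°
  dir = (cos 30°, sin 30°) = (0.8660, 0.5000); from cell (2,4)
  next x-line at t=0.8198, next y-line at t=0.6800; Δt_x=1.1547, Δt_y=2.0000
    y: enter (2,5) at t=0.6800
    x: enter (3,5) at t=0.8198
    x: enter (4,5) at t=1.9745
    y: enter (4,6) at t=2.6800 ← occupied
  → r_2 = 2.6800
beam 3: φ=45°, α=120°
  dir = (cos 120°, sin 120°) = (-0.5000, 0.8660); from cell (2,4)
  next x-line at t=0.5800, next y-line at t=0.3926; Δt_x=2.0000, Δt_y=1.1547
    y: enter (2,5) at t=0.3926
    x: enter (1,5) at t=0.5800
    y: enter (1,6) at t=1.5473
    x: enter (0,6) at t=2.5800 ← occupied
  → r_3 = 2.5800
beam 4: φ=135°, α=210°
  dir = (cos 210°, sin 210°) = (-0.8660, -0.5000); from cell (2,4)
  next x-line at t=0.3349, next y-line at t=1.3200; Δt_x=1.1547, Δt_y=2.0000
    x: enter (1,4) at t=0.3349
    y: enter (1,3) at t=1.3200
    x: enter (0,3) at t=1.4896 ← occupied
  → r_4 = 1.4896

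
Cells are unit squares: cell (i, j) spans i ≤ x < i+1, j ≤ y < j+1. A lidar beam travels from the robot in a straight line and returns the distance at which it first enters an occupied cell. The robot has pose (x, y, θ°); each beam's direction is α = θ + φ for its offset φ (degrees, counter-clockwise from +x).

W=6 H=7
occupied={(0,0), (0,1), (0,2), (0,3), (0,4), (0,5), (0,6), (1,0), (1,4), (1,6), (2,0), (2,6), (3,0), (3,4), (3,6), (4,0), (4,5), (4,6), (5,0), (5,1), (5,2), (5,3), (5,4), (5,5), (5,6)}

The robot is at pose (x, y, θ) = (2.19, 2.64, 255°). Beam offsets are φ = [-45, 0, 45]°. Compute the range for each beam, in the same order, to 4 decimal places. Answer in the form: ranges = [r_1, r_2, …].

beam 1: φ=-45°, α=210°
  direction (-0.8660, -0.5000); cell (2,2); t to first gridline: x 0.2194, y 1.2800 (then +1.1547 / +2.0000)
    (1,2) via x @ 0.2194
    (1,1) via y @ 1.2800
    (0,1) via x @ 1.3741  # hit
  → r_1 = 1.3741
beam 2: φ=0°, α=255°
  direction (-0.2588, -0.9659); cell (2,2); t to first gridline: x 0.7341, y 0.6626 (then +3.8637 / +1.0353)
    (2,1) via y @ 0.6626
    (1,1) via x @ 0.7341
    (1,0) via y @ 1.6979  # hit
  → r_2 = 1.6979
beam 3: φ=45°, α=300°
  direction (0.5000, -0.8660); cell (2,2); t to first gridline: x 1.6200, y 0.7390 (then +2.0000 / +1.1547)
    (2,1) via y @ 0.7390
    (3,1) via x @ 1.6200
    (3,0) via y @ 1.8937  # hit
  → r_3 = 1.8937

ranges = [1.3741, 1.6979, 1.8937]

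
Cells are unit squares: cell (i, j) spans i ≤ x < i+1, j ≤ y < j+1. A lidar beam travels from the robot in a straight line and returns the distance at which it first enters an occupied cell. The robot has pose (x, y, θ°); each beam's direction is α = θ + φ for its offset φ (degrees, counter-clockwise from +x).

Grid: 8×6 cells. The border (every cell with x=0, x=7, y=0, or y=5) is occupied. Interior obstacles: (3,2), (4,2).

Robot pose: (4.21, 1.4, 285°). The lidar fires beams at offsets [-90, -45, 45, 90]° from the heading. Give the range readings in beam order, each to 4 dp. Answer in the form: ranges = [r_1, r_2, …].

ranges = [1.5455, 0.4619, 0.8000, 2.8884]

beam 1: φ=-90°, α=195°
  direction (-0.9659, -0.2588); cell (4,1); t to first gridline: x 0.2174, y 1.5455 (then +1.0353 / +3.8637)
    (3,1) via x @ 0.2174
    (2,1) via x @ 1.2527
    (2,0) via y @ 1.5455  # hit
  → r_1 = 1.5455
beam 2: φ=-45°, α=240°
  direction (-0.5000, -0.8660); cell (4,1); t to first gridline: x 0.4200, y 0.4619 (then +2.0000 / +1.1547)
    (3,1) via x @ 0.4200
    (3,0) via y @ 0.4619  # hit
  → r_2 = 0.4619
beam 3: φ=45°, α=330°
  direction (0.8660, -0.5000); cell (4,1); t to first gridline: x 0.9122, y 0.8000 (then +1.1547 / +2.0000)
    (4,0) via y @ 0.8000  # hit
  → r_3 = 0.8000
beam 4: φ=90°, α=15°
  direction (0.9659, 0.2588); cell (4,1); t to first gridline: x 0.8179, y 2.3182 (then +1.0353 / +3.8637)
    (5,1) via x @ 0.8179
    (6,1) via x @ 1.8531
    (6,2) via y @ 2.3182
    (7,2) via x @ 2.8884  # hit
  → r_4 = 2.8884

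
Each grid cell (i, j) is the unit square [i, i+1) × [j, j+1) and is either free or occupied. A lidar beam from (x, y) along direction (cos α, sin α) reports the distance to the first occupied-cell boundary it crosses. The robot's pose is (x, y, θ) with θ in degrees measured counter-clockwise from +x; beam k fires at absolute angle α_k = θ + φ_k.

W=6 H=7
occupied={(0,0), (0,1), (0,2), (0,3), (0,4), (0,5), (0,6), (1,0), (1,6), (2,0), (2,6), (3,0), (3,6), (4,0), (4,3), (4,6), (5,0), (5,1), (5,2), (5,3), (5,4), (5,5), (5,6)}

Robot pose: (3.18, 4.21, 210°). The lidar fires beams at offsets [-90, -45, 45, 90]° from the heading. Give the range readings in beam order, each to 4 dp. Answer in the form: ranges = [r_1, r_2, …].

ranges = [2.0669, 2.2569, 3.3232, 3.6400]

beam 1: φ=-90°, α=120°
  direction (-0.5000, 0.8660); cell (3,4); t to first gridline: x 0.3600, y 0.9122 (then +2.0000 / +1.1547)
    (2,4) via x @ 0.3600
    (2,5) via y @ 0.9122
    (2,6) via y @ 2.0669  # hit
  → r_1 = 2.0669
beam 2: φ=-45°, α=165°
  direction (-0.9659, 0.2588); cell (3,4); t to first gridline: x 0.1863, y 3.0523 (then +1.0353 / +3.8637)
    (2,4) via x @ 0.1863
    (1,4) via x @ 1.2216
    (0,4) via x @ 2.2569  # hit
  → r_2 = 2.2569
beam 3: φ=45°, α=255°
  direction (-0.2588, -0.9659); cell (3,4); t to first gridline: x 0.6955, y 0.2174 (then +3.8637 / +1.0353)
    (3,3) via y @ 0.2174
    (2,3) via x @ 0.6955
    (2,2) via y @ 1.2527
    (2,1) via y @ 2.2880
    (2,0) via y @ 3.3232  # hit
  → r_3 = 3.3232
beam 4: φ=90°, α=300°
  direction (0.5000, -0.8660); cell (3,4); t to first gridline: x 1.6400, y 0.2425 (then +2.0000 / +1.1547)
    (3,3) via y @ 0.2425
    (3,2) via y @ 1.3972
    (4,2) via x @ 1.6400
    (4,1) via y @ 2.5519
    (5,1) via x @ 3.6400  # hit
  → r_4 = 3.6400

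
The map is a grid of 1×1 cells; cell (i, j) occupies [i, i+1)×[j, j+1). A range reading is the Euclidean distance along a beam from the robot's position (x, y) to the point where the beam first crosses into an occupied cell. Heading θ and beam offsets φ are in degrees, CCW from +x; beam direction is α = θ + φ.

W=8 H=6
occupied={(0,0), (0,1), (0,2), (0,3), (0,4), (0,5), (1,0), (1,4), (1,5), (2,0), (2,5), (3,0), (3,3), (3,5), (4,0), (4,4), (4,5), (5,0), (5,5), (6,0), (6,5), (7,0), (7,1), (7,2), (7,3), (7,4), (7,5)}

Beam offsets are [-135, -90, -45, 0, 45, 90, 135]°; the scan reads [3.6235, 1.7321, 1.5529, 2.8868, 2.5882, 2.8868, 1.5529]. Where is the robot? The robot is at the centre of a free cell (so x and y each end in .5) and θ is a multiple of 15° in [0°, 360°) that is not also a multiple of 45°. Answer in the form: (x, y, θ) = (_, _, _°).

Enumerate (i+0.5, j+0.5, θ) over the 21 free cells and 16 admissible headings. For each, cast all 7 beams and compare to the given ranges.
  (3.5, 4.5, 30°): beam 1 = 0.5176 ≠ 3.6235 ✗
  (2.5, 4.5, 240°): beam 1 = 0.5176 ≠ 3.6235 ✗
  (1.5, 1.5, 30°): beam 1 = 0.5176 ≠ 3.6235 ✗
  …
  (4.5, 2.5, 330°): r_1=3.6235, r_2=1.7321, r_3=1.5529, r_4=2.8868, r_5=2.5882, r_6=2.8868, r_7=1.5529 — all match ✓
Only this pose fits every beam.

(x, y, θ) = (4.5, 2.5, 330°)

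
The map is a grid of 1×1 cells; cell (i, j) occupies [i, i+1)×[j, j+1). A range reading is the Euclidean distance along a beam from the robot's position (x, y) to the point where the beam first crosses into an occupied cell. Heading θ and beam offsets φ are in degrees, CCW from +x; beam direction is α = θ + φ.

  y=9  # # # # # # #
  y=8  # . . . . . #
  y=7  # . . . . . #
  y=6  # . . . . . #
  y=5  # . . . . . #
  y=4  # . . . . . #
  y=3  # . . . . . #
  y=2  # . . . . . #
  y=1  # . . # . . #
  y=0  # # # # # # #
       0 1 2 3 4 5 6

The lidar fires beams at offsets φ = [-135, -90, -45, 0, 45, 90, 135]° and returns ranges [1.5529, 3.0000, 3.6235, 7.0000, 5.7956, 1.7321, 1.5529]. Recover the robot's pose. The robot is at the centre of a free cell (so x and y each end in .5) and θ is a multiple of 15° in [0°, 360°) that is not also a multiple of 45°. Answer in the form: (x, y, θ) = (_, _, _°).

Enumerate (i+0.5, j+0.5, θ) over the 39 free cells and 16 admissible headings. For each, cast all 7 beams and compare to the given ranges.
  (3.5, 8.5, 255°): beam 1 = 0.5774 ≠ 1.5529 ✗
  (5.5, 3.5, 150°): beam 1 = 0.5176 ≠ 1.5529 ✗
  (5.5, 1.5, 285°): beam 1 = 5.1962 ≠ 1.5529 ✗
  …
  (4.5, 7.5, 240°): r_1=1.5529, r_2=3.0000, r_3=3.6235, r_4=7.0000, r_5=5.7956, r_6=1.7321, r_7=1.5529 — all match ✓
No second candidate reproduces the full scan.

(x, y, θ) = (4.5, 7.5, 240°)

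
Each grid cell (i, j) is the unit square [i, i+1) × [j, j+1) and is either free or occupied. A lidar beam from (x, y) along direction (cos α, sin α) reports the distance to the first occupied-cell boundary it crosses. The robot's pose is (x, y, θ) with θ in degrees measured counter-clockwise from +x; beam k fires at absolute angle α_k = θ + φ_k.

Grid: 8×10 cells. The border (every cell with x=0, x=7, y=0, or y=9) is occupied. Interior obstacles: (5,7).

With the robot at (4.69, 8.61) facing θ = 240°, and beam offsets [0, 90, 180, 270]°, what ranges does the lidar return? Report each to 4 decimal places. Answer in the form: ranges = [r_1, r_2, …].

beam 1: φ=0°, α=240°
  d=(-0.5000,-0.8660)  start (4,8)  tX=1.3800 tY=0.7044  stride 1/|dx|=2.0000 1/|dy|=1.1547
    cross y-line → (4,7), t=0.7044
    cross x-line → (3,7), t=1.3800
    cross y-line → (3,6), t=1.8591
    cross y-line → (3,5), t=3.0138
    cross x-line → (2,5), t=3.3800
    cross y-line → (2,4), t=4.1685
    cross y-line → (2,3), t=5.3232
    cross x-line → (1,3), t=5.3800
    cross y-line → (1,2), t=6.4779
    cross x-line → (0,2), t=7.3800 (wall)
  → r_1 = 7.3800
beam 2: φ=90°, α=330°
  d=(0.8660,-0.5000)  start (4,8)  tX=0.3580 tY=1.2200  stride 1/|dx|=1.1547 1/|dy|=2.0000
    cross x-line → (5,8), t=0.3580
    cross y-line → (5,7), t=1.2200 (wall)
  → r_2 = 1.2200
beam 3: φ=180°, α=60°
  d=(0.5000,0.8660)  start (4,8)  tX=0.6200 tY=0.4503  stride 1/|dx|=2.0000 1/|dy|=1.1547
    cross y-line → (4,9), t=0.4503 (wall)
  → r_3 = 0.4503
beam 4: φ=270°, α=150°
  d=(-0.8660,0.5000)  start (4,8)  tX=0.7967 tY=0.7800  stride 1/|dx|=1.1547 1/|dy|=2.0000
    cross y-line → (4,9), t=0.7800 (wall)
  → r_4 = 0.7800

ranges = [7.3800, 1.2200, 0.4503, 0.7800]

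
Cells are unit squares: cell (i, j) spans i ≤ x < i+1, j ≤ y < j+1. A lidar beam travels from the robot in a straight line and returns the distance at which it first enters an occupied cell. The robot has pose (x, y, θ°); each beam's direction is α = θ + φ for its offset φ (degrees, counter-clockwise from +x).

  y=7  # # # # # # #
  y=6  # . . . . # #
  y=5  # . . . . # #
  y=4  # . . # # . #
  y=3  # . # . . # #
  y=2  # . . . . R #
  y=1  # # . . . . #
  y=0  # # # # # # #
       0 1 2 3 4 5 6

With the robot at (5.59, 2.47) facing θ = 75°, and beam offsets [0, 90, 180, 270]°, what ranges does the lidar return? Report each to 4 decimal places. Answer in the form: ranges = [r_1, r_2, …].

beam 1: φ=0°, α=75°
  cosα=0.2588 sinα=0.9659 | (5,2) | tMaxX 1.5841 tMaxY 0.5487 | tΔX 3.8637 tΔY 1.0353
    t=0.5487 [y] (5,3) — stop
  → r_1 = 0.5487
beam 2: φ=90°, α=165°
  cosα=-0.9659 sinα=0.2588 | (5,2) | tMaxX 0.6108 tMaxY 2.0478 | tΔX 1.0353 tΔY 3.8637
    t=0.6108 [x] (4,2)
    t=1.6461 [x] (3,2)
    t=2.0478 [y] (3,3)
    t=2.6814 [x] (2,3) — stop
  → r_2 = 2.6814
beam 3: φ=180°, α=255°
  cosα=-0.2588 sinα=-0.9659 | (5,2) | tMaxX 2.2796 tMaxY 0.4866 | tΔX 3.8637 tΔY 1.0353
    t=0.4866 [y] (5,1)
    t=1.5219 [y] (5,0) — stop
  → r_3 = 1.5219
beam 4: φ=270°, α=345°
  cosα=0.9659 sinα=-0.2588 | (5,2) | tMaxX 0.4245 tMaxY 1.8159 | tΔX 1.0353 tΔY 3.8637
    t=0.4245 [x] (6,2) — stop
  → r_4 = 0.4245

ranges = [0.5487, 2.6814, 1.5219, 0.4245]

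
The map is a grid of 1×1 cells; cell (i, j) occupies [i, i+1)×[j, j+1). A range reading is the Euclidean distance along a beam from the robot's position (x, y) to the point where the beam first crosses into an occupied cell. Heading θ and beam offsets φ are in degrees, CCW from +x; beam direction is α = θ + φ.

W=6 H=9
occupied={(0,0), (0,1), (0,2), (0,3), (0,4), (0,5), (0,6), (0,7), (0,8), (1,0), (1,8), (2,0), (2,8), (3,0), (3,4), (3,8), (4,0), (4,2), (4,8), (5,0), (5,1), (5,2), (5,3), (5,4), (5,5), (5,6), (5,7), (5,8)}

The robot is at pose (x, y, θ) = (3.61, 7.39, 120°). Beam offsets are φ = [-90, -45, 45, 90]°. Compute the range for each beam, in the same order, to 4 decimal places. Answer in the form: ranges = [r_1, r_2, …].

beam 1: φ=-90°, α=30°
  cosα=0.8660 sinα=0.5000 | (3,7) | tMaxX 0.4503 tMaxY 1.2200 | tΔX 1.1547 tΔY 2.0000
    t=0.4503 [x] (4,7)
    t=1.2200 [y] (4,8) — stop
  → r_1 = 1.2200
beam 2: φ=-45°, α=75°
  cosα=0.2588 sinα=0.9659 | (3,7) | tMaxX 1.5068 tMaxY 0.6315 | tΔX 3.8637 tΔY 1.0353
    t=0.6315 [y] (3,8) — stop
  → r_2 = 0.6315
beam 3: φ=45°, α=165°
  cosα=-0.9659 sinα=0.2588 | (3,7) | tMaxX 0.6315 tMaxY 2.3569 | tΔX 1.0353 tΔY 3.8637
    t=0.6315 [x] (2,7)
    t=1.6668 [x] (1,7)
    t=2.3569 [y] (1,8) — stop
  → r_3 = 2.3569
beam 4: φ=90°, α=210°
  cosα=-0.8660 sinα=-0.5000 | (3,7) | tMaxX 0.7044 tMaxY 0.7800 | tΔX 1.1547 tΔY 2.0000
    t=0.7044 [x] (2,7)
    t=0.7800 [y] (2,6)
    t=1.8591 [x] (1,6)
    t=2.7800 [y] (1,5)
    t=3.0138 [x] (0,5) — stop
  → r_4 = 3.0138

ranges = [1.2200, 0.6315, 2.3569, 3.0138]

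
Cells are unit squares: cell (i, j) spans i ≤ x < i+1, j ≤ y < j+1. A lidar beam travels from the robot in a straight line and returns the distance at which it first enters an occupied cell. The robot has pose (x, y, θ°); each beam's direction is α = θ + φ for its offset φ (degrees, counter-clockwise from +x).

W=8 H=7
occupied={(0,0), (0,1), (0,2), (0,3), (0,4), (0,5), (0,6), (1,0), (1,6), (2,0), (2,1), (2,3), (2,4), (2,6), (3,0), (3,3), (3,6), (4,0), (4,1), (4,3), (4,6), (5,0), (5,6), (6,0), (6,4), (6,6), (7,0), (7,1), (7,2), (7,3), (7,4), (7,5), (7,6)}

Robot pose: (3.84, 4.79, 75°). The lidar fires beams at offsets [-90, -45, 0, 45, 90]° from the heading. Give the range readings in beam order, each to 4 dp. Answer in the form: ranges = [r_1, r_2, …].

beam 1: φ=-90°, α=345°
  d=(0.9659,-0.2588)  start (3,4)  tX=0.1656 tY=3.0523  stride 1/|dx|=1.0353 1/|dy|=3.8637
    cross x-line → (4,4), t=0.1656
    cross x-line → (5,4), t=1.2009
    cross x-line → (6,4), t=2.2362 (wall)
  → r_1 = 2.2362
beam 2: φ=-45°, α=30°
  d=(0.8660,0.5000)  start (3,4)  tX=0.1848 tY=0.4200  stride 1/|dx|=1.1547 1/|dy|=2.0000
    cross x-line → (4,4), t=0.1848
    cross y-line → (4,5), t=0.4200
    cross x-line → (5,5), t=1.3395
    cross y-line → (5,6), t=2.4200 (wall)
  → r_2 = 2.4200
beam 3: φ=0°, α=75°
  d=(0.2588,0.9659)  start (3,4)  tX=0.6182 tY=0.2174  stride 1/|dx|=3.8637 1/|dy|=1.0353
    cross y-line → (3,5), t=0.2174
    cross x-line → (4,5), t=0.6182
    cross y-line → (4,6), t=1.2527 (wall)
  → r_3 = 1.2527
beam 4: φ=45°, α=120°
  d=(-0.5000,0.8660)  start (3,4)  tX=1.6800 tY=0.2425  stride 1/|dx|=2.0000 1/|dy|=1.1547
    cross y-line → (3,5), t=0.2425
    cross y-line → (3,6), t=1.3972 (wall)
  → r_4 = 1.3972
beam 5: φ=90°, α=165°
  d=(-0.9659,0.2588)  start (3,4)  tX=0.8696 tY=0.8114  stride 1/|dx|=1.0353 1/|dy|=3.8637
    cross y-line → (3,5), t=0.8114
    cross x-line → (2,5), t=0.8696
    cross x-line → (1,5), t=1.9049
    cross x-line → (0,5), t=2.9402 (wall)
  → r_5 = 2.9402

ranges = [2.2362, 2.4200, 1.2527, 1.3972, 2.9402]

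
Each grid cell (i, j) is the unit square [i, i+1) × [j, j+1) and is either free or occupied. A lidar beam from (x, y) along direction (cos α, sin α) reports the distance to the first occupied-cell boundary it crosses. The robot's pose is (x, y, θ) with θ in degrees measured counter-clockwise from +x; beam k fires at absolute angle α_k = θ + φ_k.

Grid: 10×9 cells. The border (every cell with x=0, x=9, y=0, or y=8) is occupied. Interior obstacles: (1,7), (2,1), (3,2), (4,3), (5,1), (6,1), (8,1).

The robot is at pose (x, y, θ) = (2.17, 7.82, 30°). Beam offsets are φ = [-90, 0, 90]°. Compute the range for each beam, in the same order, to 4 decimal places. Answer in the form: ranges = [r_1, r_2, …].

ranges = [4.4110, 0.3600, 0.2078]

beam 1: φ=-90°, α=300°
  dir = (cos 300°, sin 300°) = (0.5000, -0.8660); from cell (2,7)
  next x-line at t=1.6600, next y-line at t=0.9469; Δt_x=2.0000, Δt_y=1.1547
    y: enter (2,6) at t=0.9469
    x: enter (3,6) at t=1.6600
    y: enter (3,5) at t=2.1016
    y: enter (3,4) at t=3.2563
    x: enter (4,4) at t=3.6600
    y: enter (4,3) at t=4.4110 ← occupied
  → r_1 = 4.4110
beam 2: φ=0°, α=30°
  dir = (cos 30°, sin 30°) = (0.8660, 0.5000); from cell (2,7)
  next x-line at t=0.9584, next y-line at t=0.3600; Δt_x=1.1547, Δt_y=2.0000
    y: enter (2,8) at t=0.3600 ← occupied
  → r_2 = 0.3600
beam 3: φ=90°, α=120°
  dir = (cos 120°, sin 120°) = (-0.5000, 0.8660); from cell (2,7)
  next x-line at t=0.3400, next y-line at t=0.2078; Δt_x=2.0000, Δt_y=1.1547
    y: enter (2,8) at t=0.2078 ← occupied
  → r_3 = 0.2078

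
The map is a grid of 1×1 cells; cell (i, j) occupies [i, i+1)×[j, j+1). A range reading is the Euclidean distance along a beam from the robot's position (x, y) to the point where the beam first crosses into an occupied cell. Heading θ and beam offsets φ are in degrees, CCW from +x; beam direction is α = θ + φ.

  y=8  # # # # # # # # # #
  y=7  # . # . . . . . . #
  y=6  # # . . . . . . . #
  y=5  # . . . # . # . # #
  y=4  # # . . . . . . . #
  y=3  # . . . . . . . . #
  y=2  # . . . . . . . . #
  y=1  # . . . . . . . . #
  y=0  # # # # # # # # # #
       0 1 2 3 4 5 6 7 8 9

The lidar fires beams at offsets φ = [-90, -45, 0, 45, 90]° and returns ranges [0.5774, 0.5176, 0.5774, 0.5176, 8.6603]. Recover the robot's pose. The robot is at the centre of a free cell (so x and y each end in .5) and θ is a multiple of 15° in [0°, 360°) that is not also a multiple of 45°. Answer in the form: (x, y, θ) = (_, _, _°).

The pose lattice has 50·16 = 800 candidates. Test each by forward raycasting.
  (6.5, 6.5, 345°): beam 1 = 0.5176 ≠ 0.5774 ✗
  (2.5, 5.5, 210°): beam 1 = 1.0000 ≠ 0.5774 ✗
  (8.5, 2.5, 120°): beam 2 = 1.9319 ≠ 0.5176 ✗
  (4.5, 4.5, 165°): beam 1 = 0.5176 ≠ 0.5774 ✗
  …
  (1.5, 5.5, 240°): r_1=0.5774, r_2=0.5176, r_3=0.5774, r_4=0.5176, r_5=8.6603 — all match ✓
No second candidate reproduces the full scan.

(x, y, θ) = (1.5, 5.5, 240°)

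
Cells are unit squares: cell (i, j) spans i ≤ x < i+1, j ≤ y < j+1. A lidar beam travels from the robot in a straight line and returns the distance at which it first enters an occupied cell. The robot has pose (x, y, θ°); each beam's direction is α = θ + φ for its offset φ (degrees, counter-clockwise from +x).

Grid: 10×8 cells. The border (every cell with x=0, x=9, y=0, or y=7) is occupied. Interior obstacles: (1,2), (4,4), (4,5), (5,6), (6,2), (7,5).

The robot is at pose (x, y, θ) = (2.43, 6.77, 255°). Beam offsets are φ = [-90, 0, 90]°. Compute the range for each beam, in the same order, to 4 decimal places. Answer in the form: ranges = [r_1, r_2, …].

beam 1: φ=-90°, α=165°
  cosα=-0.9659 sinα=0.2588 | (2,6) | tMaxX 0.4452 tMaxY 0.8887 | tΔX 1.0353 tΔY 3.8637
    t=0.4452 [x] (1,6)
    t=0.8887 [y] (1,7) — stop
  → r_1 = 0.8887
beam 2: φ=0°, α=255°
  cosα=-0.2588 sinα=-0.9659 | (2,6) | tMaxX 1.6614 tMaxY 0.7972 | tΔX 3.8637 tΔY 1.0353
    t=0.7972 [y] (2,5)
    t=1.6614 [x] (1,5)
    t=1.8324 [y] (1,4)
    t=2.8677 [y] (1,3)
    t=3.9030 [y] (1,2) — stop
  → r_2 = 3.9030
beam 3: φ=90°, α=345°
  cosα=0.9659 sinα=-0.2588 | (2,6) | tMaxX 0.5901 tMaxY 2.9751 | tΔX 1.0353 tΔY 3.8637
    t=0.5901 [x] (3,6)
    t=1.6254 [x] (4,6)
    t=2.6607 [x] (5,6) — stop
  → r_3 = 2.6607

ranges = [0.8887, 3.9030, 2.6607]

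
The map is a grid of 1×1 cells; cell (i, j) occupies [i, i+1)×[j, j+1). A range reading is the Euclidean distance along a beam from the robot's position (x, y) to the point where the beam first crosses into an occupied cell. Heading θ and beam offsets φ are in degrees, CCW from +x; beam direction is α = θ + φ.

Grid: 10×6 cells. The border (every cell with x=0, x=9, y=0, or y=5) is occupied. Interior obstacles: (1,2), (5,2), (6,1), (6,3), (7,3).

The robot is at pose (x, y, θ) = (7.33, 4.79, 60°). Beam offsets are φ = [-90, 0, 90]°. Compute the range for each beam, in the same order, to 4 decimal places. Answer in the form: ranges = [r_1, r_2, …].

beam 1: φ=-90°, α=330°
  direction (0.8660, -0.5000); cell (7,4); t to first gridline: x 0.7736, y 1.5800 (then +1.1547 / +2.0000)
    (8,4) via x @ 0.7736
    (8,3) via y @ 1.5800
    (9,3) via x @ 1.9283  # hit
  → r_1 = 1.9283
beam 2: φ=0°, α=60°
  direction (0.5000, 0.8660); cell (7,4); t to first gridline: x 1.3400, y 0.2425 (then +2.0000 / +1.1547)
    (7,5) via y @ 0.2425  # hit
  → r_2 = 0.2425
beam 3: φ=90°, α=150°
  direction (-0.8660, 0.5000); cell (7,4); t to first gridline: x 0.3811, y 0.4200 (then +1.1547 / +2.0000)
    (6,4) via x @ 0.3811
    (6,5) via y @ 0.4200  # hit
  → r_3 = 0.4200

ranges = [1.9283, 0.2425, 0.4200]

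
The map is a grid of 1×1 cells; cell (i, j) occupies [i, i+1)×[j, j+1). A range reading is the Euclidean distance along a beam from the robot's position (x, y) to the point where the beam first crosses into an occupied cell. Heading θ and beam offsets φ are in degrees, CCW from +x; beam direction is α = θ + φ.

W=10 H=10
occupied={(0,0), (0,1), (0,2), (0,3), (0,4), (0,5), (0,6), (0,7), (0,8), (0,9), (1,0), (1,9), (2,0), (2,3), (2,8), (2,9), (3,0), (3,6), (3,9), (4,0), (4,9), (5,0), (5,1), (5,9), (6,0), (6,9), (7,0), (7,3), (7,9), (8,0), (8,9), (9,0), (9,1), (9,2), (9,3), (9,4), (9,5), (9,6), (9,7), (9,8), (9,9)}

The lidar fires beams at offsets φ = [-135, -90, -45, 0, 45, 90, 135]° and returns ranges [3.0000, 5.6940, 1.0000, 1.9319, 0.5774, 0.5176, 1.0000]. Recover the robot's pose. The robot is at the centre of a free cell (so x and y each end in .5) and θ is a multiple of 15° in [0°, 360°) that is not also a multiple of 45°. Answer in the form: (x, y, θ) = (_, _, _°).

(x, y, θ) = (1.5, 2.5, 105°)

The pose lattice has 59·16 = 944 candidates. Test each by forward raycasting.
  (8.5, 5.5, 345°): beam 1 = 8.6603 ≠ 3.0000 ✗
  (5.5, 5.5, 60°): beam 1 = 4.6587 ≠ 3.0000 ✗
  (2.5, 4.5, 330°): beam 1 = 1.5529 ≠ 3.0000 ✗
  …
  (1.5, 2.5, 105°): r_1=3.0000, r_2=5.6940, r_3=1.0000, r_4=1.9319, r_5=0.5774, r_6=0.5176, r_7=1.0000 — all match ✓
No second candidate reproduces the full scan.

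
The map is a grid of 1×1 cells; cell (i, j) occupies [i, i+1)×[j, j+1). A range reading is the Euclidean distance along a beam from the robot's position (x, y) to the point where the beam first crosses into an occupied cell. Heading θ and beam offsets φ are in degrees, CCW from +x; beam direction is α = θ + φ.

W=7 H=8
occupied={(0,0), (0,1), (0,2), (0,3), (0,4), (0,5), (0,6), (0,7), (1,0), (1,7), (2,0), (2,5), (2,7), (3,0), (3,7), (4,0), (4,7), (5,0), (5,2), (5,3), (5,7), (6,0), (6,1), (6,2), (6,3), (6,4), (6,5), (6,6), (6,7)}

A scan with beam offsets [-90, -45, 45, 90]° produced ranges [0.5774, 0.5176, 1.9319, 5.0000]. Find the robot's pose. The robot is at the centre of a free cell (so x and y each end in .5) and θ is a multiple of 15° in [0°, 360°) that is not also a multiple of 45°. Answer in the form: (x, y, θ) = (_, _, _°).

The pose lattice has 27·16 = 432 candidates. Test each by forward raycasting.
  (1.5, 2.5, 300°): beam 2 = 1.5529 ≠ 0.5176 ✗
  (3.5, 1.5, 120°): beam 1 = 1.7321 ≠ 0.5774 ✗
  (1.5, 6.5, 210°): beam 4 = 1.0000 ≠ 5.0000 ✗
  …
  (3.5, 1.5, 330°): r_1=0.5774, r_2=0.5176, r_3=1.9319, r_4=5.0000 — all match ✓
No second candidate reproduces the full scan.

(x, y, θ) = (3.5, 1.5, 330°)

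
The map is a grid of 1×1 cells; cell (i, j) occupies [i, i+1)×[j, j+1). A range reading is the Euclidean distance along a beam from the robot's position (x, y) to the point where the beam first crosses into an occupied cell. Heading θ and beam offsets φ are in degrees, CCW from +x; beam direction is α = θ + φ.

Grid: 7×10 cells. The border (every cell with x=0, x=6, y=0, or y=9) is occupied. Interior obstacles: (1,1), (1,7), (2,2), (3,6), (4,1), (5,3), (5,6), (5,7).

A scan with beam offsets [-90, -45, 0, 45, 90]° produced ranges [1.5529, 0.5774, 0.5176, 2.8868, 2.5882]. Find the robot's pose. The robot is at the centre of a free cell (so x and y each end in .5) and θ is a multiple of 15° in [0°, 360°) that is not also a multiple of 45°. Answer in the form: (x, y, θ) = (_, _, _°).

The pose lattice has 32·16 = 512 candidates. Test each by forward raycasting.
  (4.5, 8.5, 345°): beam 1 = 1.9319 ≠ 1.5529 ✗
  (5.5, 1.5, 195°): beam 4 = 0.5774 ≠ 2.8868 ✗
  (1.5, 8.5, 15°): beam 1 = 0.5176 ≠ 1.5529 ✗
  (2.5, 7.5, 255°): beam 1 = 0.5176 ≠ 1.5529 ✗
  (5.5, 5.5, 300°): beam 1 = 5.1962 ≠ 1.5529 ✗
  …
  (4.5, 3.5, 15°): r_1=1.5529, r_2=0.5774, r_3=0.5176, r_4=2.8868, r_5=2.5882 — all match ✓
No second candidate reproduces the full scan.

(x, y, θ) = (4.5, 3.5, 15°)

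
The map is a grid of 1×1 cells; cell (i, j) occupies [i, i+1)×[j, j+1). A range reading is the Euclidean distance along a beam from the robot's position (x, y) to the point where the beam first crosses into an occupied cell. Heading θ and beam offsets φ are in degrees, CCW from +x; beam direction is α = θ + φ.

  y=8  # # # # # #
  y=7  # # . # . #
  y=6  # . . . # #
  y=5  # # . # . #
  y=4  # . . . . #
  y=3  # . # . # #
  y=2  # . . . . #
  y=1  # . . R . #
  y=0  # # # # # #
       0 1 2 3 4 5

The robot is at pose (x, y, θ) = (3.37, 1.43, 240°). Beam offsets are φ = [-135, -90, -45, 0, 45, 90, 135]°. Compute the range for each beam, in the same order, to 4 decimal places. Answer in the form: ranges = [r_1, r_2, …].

ranges = [1.6254, 2.7366, 1.6614, 0.4965, 0.4452, 0.8600, 1.6875]

beam 1: φ=-135°, α=105°
  d=(-0.2588,0.9659)  start (3,1)  tX=1.4296 tY=0.5901  stride 1/|dx|=3.8637 1/|dy|=1.0353
    cross y-line → (3,2), t=0.5901
    cross x-line → (2,2), t=1.4296
    cross y-line → (2,3), t=1.6254 (wall)
  → r_1 = 1.6254
beam 2: φ=-90°, α=150°
  d=(-0.8660,0.5000)  start (3,1)  tX=0.4272 tY=1.1400  stride 1/|dx|=1.1547 1/|dy|=2.0000
    cross x-line → (2,1), t=0.4272
    cross y-line → (2,2), t=1.1400
    cross x-line → (1,2), t=1.5819
    cross x-line → (0,2), t=2.7366 (wall)
  → r_2 = 2.7366
beam 3: φ=-45°, α=195°
  d=(-0.9659,-0.2588)  start (3,1)  tX=0.3831 tY=1.6614  stride 1/|dx|=1.0353 1/|dy|=3.8637
    cross x-line → (2,1), t=0.3831
    cross x-line → (1,1), t=1.4183
    cross y-line → (1,0), t=1.6614 (wall)
  → r_3 = 1.6614
beam 4: φ=0°, α=240°
  d=(-0.5000,-0.8660)  start (3,1)  tX=0.7400 tY=0.4965  stride 1/|dx|=2.0000 1/|dy|=1.1547
    cross y-line → (3,0), t=0.4965 (wall)
  → r_4 = 0.4965
beam 5: φ=45°, α=285°
  d=(0.2588,-0.9659)  start (3,1)  tX=2.4341 tY=0.4452  stride 1/|dx|=3.8637 1/|dy|=1.0353
    cross y-line → (3,0), t=0.4452 (wall)
  → r_5 = 0.4452
beam 6: φ=90°, α=330°
  d=(0.8660,-0.5000)  start (3,1)  tX=0.7275 tY=0.8600  stride 1/|dx|=1.1547 1/|dy|=2.0000
    cross x-line → (4,1), t=0.7275
    cross y-line → (4,0), t=0.8600 (wall)
  → r_6 = 0.8600
beam 7: φ=135°, α=15°
  d=(0.9659,0.2588)  start (3,1)  tX=0.6522 tY=2.2023  stride 1/|dx|=1.0353 1/|dy|=3.8637
    cross x-line → (4,1), t=0.6522
    cross x-line → (5,1), t=1.6875 (wall)
  → r_7 = 1.6875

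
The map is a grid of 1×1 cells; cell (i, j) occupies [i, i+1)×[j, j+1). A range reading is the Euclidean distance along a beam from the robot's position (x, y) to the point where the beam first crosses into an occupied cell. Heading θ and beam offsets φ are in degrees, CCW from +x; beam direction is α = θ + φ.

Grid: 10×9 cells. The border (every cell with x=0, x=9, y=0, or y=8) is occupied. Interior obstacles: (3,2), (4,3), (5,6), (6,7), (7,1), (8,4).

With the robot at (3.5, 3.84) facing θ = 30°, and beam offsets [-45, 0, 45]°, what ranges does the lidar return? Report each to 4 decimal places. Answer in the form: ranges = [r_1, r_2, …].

ranges = [0.5176, 6.3509, 4.3067]

beam 1: φ=-45°, α=345°
  cosα=0.9659 sinα=-0.2588 | (3,3) | tMaxX 0.5176 tMaxY 3.2455 | tΔX 1.0353 tΔY 3.8637
    t=0.5176 [x] (4,3) — stop
  → r_1 = 0.5176
beam 2: φ=0°, α=30°
  cosα=0.8660 sinα=0.5000 | (3,3) | tMaxX 0.5774 tMaxY 0.3200 | tΔX 1.1547 tΔY 2.0000
    t=0.3200 [y] (3,4)
    t=0.5774 [x] (4,4)
    t=1.7321 [x] (5,4)
    t=2.3200 [y] (5,5)
    t=2.8868 [x] (6,5)
    t=4.0415 [x] (7,5)
    t=4.3200 [y] (7,6)
    t=5.1962 [x] (8,6)
    t=6.3200 [y] (8,7)
    t=6.3509 [x] (9,7) — stop
  → r_2 = 6.3509
beam 3: φ=45°, α=75°
  cosα=0.2588 sinα=0.9659 | (3,3) | tMaxX 1.9319 tMaxY 0.1656 | tΔX 3.8637 tΔY 1.0353
    t=0.1656 [y] (3,4)
    t=1.2009 [y] (3,5)
    t=1.9319 [x] (4,5)
    t=2.2362 [y] (4,6)
    t=3.2715 [y] (4,7)
    t=4.3067 [y] (4,8) — stop
  → r_3 = 4.3067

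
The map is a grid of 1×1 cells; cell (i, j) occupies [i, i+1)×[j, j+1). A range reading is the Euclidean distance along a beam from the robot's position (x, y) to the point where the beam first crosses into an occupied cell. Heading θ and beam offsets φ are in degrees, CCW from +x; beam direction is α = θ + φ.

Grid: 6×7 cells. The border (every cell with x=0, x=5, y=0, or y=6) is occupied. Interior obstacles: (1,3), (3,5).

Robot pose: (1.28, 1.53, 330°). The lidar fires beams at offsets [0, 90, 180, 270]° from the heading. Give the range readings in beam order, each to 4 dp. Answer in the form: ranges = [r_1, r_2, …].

ranges = [1.0600, 4.0068, 0.3233, 0.5600]

beam 1: φ=0°, α=330°
  cosα=0.8660 sinα=-0.5000 | (1,1) | tMaxX 0.8314 tMaxY 1.0600 | tΔX 1.1547 tΔY 2.0000
    t=0.8314 [x] (2,1)
    t=1.0600 [y] (2,0) — stop
  → r_1 = 1.0600
beam 2: φ=90°, α=60°
  cosα=0.5000 sinα=0.8660 | (1,1) | tMaxX 1.4400 tMaxY 0.5427 | tΔX 2.0000 tΔY 1.1547
    t=0.5427 [y] (1,2)
    t=1.4400 [x] (2,2)
    t=1.6974 [y] (2,3)
    t=2.8521 [y] (2,4)
    t=3.4400 [x] (3,4)
    t=4.0068 [y] (3,5) — stop
  → r_2 = 4.0068
beam 3: φ=180°, α=150°
  cosα=-0.8660 sinα=0.5000 | (1,1) | tMaxX 0.3233 tMaxY 0.9400 | tΔX 1.1547 tΔY 2.0000
    t=0.3233 [x] (0,1) — stop
  → r_3 = 0.3233
beam 4: φ=270°, α=240°
  cosα=-0.5000 sinα=-0.8660 | (1,1) | tMaxX 0.5600 tMaxY 0.6120 | tΔX 2.0000 tΔY 1.1547
    t=0.5600 [x] (0,1) — stop
  → r_4 = 0.5600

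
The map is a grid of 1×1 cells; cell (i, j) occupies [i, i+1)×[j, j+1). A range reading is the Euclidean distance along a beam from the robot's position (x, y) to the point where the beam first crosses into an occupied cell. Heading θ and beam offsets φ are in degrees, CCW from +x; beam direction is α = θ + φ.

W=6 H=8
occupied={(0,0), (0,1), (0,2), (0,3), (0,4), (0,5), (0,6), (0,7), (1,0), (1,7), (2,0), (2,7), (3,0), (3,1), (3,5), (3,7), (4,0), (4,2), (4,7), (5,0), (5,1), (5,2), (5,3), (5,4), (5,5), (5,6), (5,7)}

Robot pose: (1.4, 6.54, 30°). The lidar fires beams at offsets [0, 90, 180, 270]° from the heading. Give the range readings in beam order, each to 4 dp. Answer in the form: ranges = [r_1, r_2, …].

ranges = [0.9200, 0.5312, 0.4619, 5.2000]

beam 1: φ=0°, α=30°
  cosα=0.8660 sinα=0.5000 | (1,6) | tMaxX 0.6928 tMaxY 0.9200 | tΔX 1.1547 tΔY 2.0000
    t=0.6928 [x] (2,6)
    t=0.9200 [y] (2,7) — stop
  → r_1 = 0.9200
beam 2: φ=90°, α=120°
  cosα=-0.5000 sinα=0.8660 | (1,6) | tMaxX 0.8000 tMaxY 0.5312 | tΔX 2.0000 tΔY 1.1547
    t=0.5312 [y] (1,7) — stop
  → r_2 = 0.5312
beam 3: φ=180°, α=210°
  cosα=-0.8660 sinα=-0.5000 | (1,6) | tMaxX 0.4619 tMaxY 1.0800 | tΔX 1.1547 tΔY 2.0000
    t=0.4619 [x] (0,6) — stop
  → r_3 = 0.4619
beam 4: φ=270°, α=300°
  cosα=0.5000 sinα=-0.8660 | (1,6) | tMaxX 1.2000 tMaxY 0.6235 | tΔX 2.0000 tΔY 1.1547
    t=0.6235 [y] (1,5)
    t=1.2000 [x] (2,5)
    t=1.7782 [y] (2,4)
    t=2.9329 [y] (2,3)
    t=3.2000 [x] (3,3)
    t=4.0876 [y] (3,2)
    t=5.2000 [x] (4,2) — stop
  → r_4 = 5.2000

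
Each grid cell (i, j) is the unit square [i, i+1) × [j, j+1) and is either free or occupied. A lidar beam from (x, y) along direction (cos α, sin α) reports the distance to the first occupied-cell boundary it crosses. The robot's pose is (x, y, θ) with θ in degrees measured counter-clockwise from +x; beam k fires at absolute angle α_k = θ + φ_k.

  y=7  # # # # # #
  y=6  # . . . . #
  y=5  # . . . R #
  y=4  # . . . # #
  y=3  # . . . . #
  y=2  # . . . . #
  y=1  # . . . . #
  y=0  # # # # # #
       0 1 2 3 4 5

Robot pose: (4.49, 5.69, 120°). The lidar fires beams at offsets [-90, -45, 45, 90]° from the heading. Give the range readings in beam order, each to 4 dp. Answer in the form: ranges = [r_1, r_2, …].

beam 1: φ=-90°, α=30°
  cosα=0.8660 sinα=0.5000 | (4,5) | tMaxX 0.5889 tMaxY 0.6200 | tΔX 1.1547 tΔY 2.0000
    t=0.5889 [x] (5,5) — stop
  → r_1 = 0.5889
beam 2: φ=-45°, α=75°
  cosα=0.2588 sinα=0.9659 | (4,5) | tMaxX 1.9705 tMaxY 0.3209 | tΔX 3.8637 tΔY 1.0353
    t=0.3209 [y] (4,6)
    t=1.3562 [y] (4,7) — stop
  → r_2 = 1.3562
beam 3: φ=45°, α=165°
  cosα=-0.9659 sinα=0.2588 | (4,5) | tMaxX 0.5073 tMaxY 1.1977 | tΔX 1.0353 tΔY 3.8637
    t=0.5073 [x] (3,5)
    t=1.1977 [y] (3,6)
    t=1.5426 [x] (2,6)
    t=2.5778 [x] (1,6)
    t=3.6131 [x] (0,6) — stop
  → r_3 = 3.6131
beam 4: φ=90°, α=210°
  cosα=-0.8660 sinα=-0.5000 | (4,5) | tMaxX 0.5658 tMaxY 1.3800 | tΔX 1.1547 tΔY 2.0000
    t=0.5658 [x] (3,5)
    t=1.3800 [y] (3,4)
    t=1.7205 [x] (2,4)
    t=2.8752 [x] (1,4)
    t=3.3800 [y] (1,3)
    t=4.0299 [x] (0,3) — stop
  → r_4 = 4.0299

ranges = [0.5889, 1.3562, 3.6131, 4.0299]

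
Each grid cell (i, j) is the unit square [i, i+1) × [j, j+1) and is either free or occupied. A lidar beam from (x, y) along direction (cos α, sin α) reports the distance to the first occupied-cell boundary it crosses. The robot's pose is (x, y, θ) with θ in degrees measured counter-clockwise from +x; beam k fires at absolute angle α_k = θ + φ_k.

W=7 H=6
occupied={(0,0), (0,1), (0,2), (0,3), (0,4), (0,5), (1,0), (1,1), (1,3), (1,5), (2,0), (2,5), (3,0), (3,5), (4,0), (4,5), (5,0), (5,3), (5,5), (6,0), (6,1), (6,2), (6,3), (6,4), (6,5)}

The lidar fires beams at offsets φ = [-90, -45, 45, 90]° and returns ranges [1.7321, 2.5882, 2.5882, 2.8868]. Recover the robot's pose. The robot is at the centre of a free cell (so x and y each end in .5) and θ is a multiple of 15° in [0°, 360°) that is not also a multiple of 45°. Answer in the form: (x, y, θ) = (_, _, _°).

The pose lattice has 17·16 = 272 candidates. Test each by forward raycasting.
  (2.5, 2.5, 195°): beam 1 = 2.5882 ≠ 1.7321 ✗
  (1.5, 4.5, 330°): beam 1 = 0.5774 ≠ 1.7321 ✗
  (3.5, 3.5, 210°): beam 2 = 1.5529 ≠ 2.5882 ✗
  (3.5, 1.5, 105°): beam 1 = 2.5882 ≠ 1.7321 ✗
  …
  (3.5, 2.5, 30°): r_1=1.7321, r_2=2.5882, r_3=2.5882, r_4=2.8868 — all match ✓
No second candidate reproduces the full scan.

(x, y, θ) = (3.5, 2.5, 30°)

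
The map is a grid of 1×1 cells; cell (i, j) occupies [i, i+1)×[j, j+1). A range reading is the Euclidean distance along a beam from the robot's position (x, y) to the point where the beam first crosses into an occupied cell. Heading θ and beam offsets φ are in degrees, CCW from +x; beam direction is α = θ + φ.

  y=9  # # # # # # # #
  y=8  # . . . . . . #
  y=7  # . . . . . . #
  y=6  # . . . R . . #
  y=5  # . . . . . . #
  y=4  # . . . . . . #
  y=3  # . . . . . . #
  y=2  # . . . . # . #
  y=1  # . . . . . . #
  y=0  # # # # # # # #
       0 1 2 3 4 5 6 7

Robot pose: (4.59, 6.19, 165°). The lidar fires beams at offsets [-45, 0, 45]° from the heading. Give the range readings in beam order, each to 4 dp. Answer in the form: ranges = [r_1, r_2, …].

ranges = [3.2447, 3.7166, 4.1454]

beam 1: φ=-45°, α=120°
  cosα=-0.5000 sinα=0.8660 | (4,6) | tMaxX 1.1800 tMaxY 0.9353 | tΔX 2.0000 tΔY 1.1547
    t=0.9353 [y] (4,7)
    t=1.1800 [x] (3,7)
    t=2.0900 [y] (3,8)
    t=3.1800 [x] (2,8)
    t=3.2447 [y] (2,9) — stop
  → r_1 = 3.2447
beam 2: φ=0°, α=165°
  cosα=-0.9659 sinα=0.2588 | (4,6) | tMaxX 0.6108 tMaxY 3.1296 | tΔX 1.0353 tΔY 3.8637
    t=0.6108 [x] (3,6)
    t=1.6461 [x] (2,6)
    t=2.6814 [x] (1,6)
    t=3.1296 [y] (1,7)
    t=3.7166 [x] (0,7) — stop
  → r_2 = 3.7166
beam 3: φ=45°, α=210°
  cosα=-0.8660 sinα=-0.5000 | (4,6) | tMaxX 0.6813 tMaxY 0.3800 | tΔX 1.1547 tΔY 2.0000
    t=0.3800 [y] (4,5)
    t=0.6813 [x] (3,5)
    t=1.8360 [x] (2,5)
    t=2.3800 [y] (2,4)
    t=2.9907 [x] (1,4)
    t=4.1454 [x] (0,4) — stop
  → r_3 = 4.1454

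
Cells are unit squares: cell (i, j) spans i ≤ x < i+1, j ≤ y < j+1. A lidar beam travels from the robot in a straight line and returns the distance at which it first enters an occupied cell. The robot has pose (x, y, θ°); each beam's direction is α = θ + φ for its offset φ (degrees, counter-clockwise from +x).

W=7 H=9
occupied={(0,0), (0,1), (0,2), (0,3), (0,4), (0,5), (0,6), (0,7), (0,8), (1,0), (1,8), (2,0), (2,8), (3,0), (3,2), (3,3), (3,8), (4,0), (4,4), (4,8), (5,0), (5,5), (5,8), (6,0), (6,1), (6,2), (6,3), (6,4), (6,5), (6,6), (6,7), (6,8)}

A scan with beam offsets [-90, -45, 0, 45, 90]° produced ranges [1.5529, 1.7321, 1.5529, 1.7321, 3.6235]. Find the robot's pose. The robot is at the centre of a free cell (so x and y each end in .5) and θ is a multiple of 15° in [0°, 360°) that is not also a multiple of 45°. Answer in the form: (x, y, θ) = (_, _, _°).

The pose lattice has 31·16 = 496 candidates. Test each by forward raycasting.
  (1.5, 5.5, 15°): beam 1 = 4.6587 ≠ 1.5529 ✗
  (1.5, 3.5, 120°): beam 1 = 2.8868 ≠ 1.5529 ✗
  (4.5, 2.5, 195°): beam 2 = 0.5774 ≠ 1.7321 ✗
  …
  (4.5, 6.5, 75°): r_1=1.5529, r_2=1.7321, r_3=1.5529, r_4=1.7321, r_5=3.6235 — all match ✓
Unique over the lattice → pose = (4.5, 6.5, 75°).

(x, y, θ) = (4.5, 6.5, 75°)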